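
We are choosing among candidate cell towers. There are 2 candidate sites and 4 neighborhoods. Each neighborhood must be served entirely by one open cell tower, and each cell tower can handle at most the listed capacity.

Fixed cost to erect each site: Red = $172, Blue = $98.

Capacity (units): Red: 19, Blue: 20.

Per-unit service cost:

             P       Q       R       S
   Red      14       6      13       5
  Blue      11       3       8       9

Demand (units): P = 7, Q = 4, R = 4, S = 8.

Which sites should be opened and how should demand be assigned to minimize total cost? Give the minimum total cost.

Minimum total cost: 431

Open {Red, Blue}: P→Blue 11·7=77, Q→Blue 3·4=12, R→Blue 8·4=32, S→Red 5·8=40.
Loads: Red carries 8/19, Blue carries 15/20. Service 161; fixed 270; total 431.
Next best feasible plan costs 443.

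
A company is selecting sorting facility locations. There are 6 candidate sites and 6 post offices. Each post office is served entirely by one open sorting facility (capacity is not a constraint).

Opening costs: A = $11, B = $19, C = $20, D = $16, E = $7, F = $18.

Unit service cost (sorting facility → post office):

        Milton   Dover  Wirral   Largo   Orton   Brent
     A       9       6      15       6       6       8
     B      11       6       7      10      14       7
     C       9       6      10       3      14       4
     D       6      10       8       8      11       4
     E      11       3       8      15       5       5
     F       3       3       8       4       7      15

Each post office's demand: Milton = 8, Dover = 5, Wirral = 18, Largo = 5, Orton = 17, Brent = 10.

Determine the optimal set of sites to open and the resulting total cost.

Open E and F; minimum total cost 363.

For any fixed open set, each post office goes to its cheapest open site; total = fixed + service.
{E, F}: Milton→F 3·8=24, Dover→E 3·5=15, Wirral→E 8·18=144, Largo→F 4·5=20, Orton→E 5·17=85, Brent→E 5·10=50. Service 338; fixed 25; total 363.
{B, E, F}: service 320 + fixed 44 = 364
{C, E, F}: service 323 + fixed 45 = 368
{A, B, C, D, E, F}: service 305 + fixed 91 = 396
No other subset beats 363.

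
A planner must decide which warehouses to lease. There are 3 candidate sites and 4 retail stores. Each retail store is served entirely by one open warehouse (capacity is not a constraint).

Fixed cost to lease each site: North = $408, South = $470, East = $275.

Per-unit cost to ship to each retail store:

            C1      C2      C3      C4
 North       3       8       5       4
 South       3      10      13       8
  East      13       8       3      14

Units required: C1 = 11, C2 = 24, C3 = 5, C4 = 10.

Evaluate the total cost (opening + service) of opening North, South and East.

Total cost: 1433

Each retail store is assigned to its cheapest site among the open ones.
{North, South, East}: C1→North 3·11=33, C2→North 8·24=192, C3→East 3·5=15, C4→North 4·10=40. Service 280; fixed 1153; total 1433.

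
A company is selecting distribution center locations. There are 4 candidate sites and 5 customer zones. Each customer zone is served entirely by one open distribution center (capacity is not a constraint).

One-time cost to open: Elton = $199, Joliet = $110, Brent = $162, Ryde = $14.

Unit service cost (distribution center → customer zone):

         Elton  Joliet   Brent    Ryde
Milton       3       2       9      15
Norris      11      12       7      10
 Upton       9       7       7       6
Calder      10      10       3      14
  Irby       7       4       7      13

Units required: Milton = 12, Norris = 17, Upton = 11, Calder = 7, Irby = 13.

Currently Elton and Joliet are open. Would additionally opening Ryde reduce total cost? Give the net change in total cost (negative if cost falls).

Current service cost with {Elton, Joliet}: 410.
Adding Ryde: each customer zone re-picks its cheapest; new service cost 382, saving 28.
Extra fixed cost: 14. Net change = 14 − 28 = -14.
(Totals: 719 → 705.)

Yes — net change −14 (cost falls by 14).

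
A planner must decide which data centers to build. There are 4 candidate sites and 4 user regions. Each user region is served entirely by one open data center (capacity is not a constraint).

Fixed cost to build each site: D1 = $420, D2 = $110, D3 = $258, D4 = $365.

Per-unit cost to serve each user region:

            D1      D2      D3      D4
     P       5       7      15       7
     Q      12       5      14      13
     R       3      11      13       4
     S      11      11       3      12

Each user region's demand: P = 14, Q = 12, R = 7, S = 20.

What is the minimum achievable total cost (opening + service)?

For any fixed open set, each user region goes to its cheapest open site; total = fixed + service.
{D2}: P→D2 7·14=98, Q→D2 5·12=60, R→D2 11·7=77, S→D2 11·20=220. Service 455; fixed 110; total 565.
{D2, D3}: P→D2 7·14=98, Q→D2 5·12=60, R→D2 11·7=77, S→D3 3·20=60. Service 295; fixed 368; total 663.
{D3}: service 529 + fixed 258 = 787
{D1, D2, D3, D4}: P→D1 5·14=70, Q→D2 5·12=60, R→D1 3·7=21, S→D3 3·20=60. Service 211; fixed 1153; total 1364.
No other subset beats 565.

Minimum total cost: 565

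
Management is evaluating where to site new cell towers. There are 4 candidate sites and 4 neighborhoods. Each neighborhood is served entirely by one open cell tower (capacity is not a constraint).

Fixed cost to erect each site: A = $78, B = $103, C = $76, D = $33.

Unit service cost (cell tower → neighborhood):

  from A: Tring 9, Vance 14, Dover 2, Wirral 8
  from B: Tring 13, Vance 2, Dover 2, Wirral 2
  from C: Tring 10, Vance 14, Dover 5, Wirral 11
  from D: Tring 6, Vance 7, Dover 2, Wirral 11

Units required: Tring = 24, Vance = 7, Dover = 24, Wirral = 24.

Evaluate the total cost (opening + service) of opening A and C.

Total cost: 708

Each neighborhood is assigned to its cheapest site among the open ones.
{A, C}: Tring→A 9·24=216, Vance→A 14·7=98, Dover→A 2·24=48, Wirral→A 8·24=192. Service 554; fixed 154; total 708.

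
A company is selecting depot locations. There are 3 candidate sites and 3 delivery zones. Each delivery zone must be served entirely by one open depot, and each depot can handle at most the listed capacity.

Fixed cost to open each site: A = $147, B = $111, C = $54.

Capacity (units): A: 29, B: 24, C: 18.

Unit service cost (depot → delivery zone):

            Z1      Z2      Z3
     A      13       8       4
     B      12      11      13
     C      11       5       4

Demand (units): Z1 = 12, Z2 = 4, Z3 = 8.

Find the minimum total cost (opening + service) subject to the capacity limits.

Minimum total cost: 361

Open {B, C}: Z1→B 12·12=144, Z2→C 5·4=20, Z3→C 4·8=32.
Loads: B carries 12/24, C carries 12/18. Service 196; fixed 165; total 361.
Next best feasible plan costs 367.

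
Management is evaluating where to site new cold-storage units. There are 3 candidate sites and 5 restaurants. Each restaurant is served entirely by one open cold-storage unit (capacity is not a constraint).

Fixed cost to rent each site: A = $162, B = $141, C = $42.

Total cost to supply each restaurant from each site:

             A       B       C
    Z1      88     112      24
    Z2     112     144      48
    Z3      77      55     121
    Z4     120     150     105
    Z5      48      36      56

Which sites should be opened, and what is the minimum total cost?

Open C only; minimum total cost 396.

For any fixed open set, each restaurant goes to its cheapest open site; total = fixed + service.
{C}: Z1→C 24, Z2→C 48, Z3→C 121, Z4→C 105, Z5→C 56. Service 354; fixed 42; total 396.
{B, C}: Z1→C 24, Z2→C 48, Z3→B 55, Z4→C 105, Z5→B 36. Service 268; fixed 183; total 451.
{A, C}: service 302 + fixed 204 = 506
{A, B, C}: service 268 + fixed 345 = 613
No other subset beats 396.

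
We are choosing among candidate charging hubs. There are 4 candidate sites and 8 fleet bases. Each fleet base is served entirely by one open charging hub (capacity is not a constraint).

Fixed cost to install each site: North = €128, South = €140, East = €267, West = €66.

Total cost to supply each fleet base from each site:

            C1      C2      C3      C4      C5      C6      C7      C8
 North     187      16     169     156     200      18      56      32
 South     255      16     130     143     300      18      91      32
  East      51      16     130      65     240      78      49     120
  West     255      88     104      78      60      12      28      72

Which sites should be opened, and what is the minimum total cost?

Open North and West; minimum total cost 711.

For any fixed open set, each fleet base goes to its cheapest open site; total = fixed + service.
{North, West}: C1→North 187, C2→North 16, C3→West 104, C4→West 78, C5→West 60, C6→West 12, C7→West 28, C8→North 32. Service 517; fixed 194; total 711.
{East, West}: service 408 + fixed 333 = 741
{West}: C1→West 255, C2→West 88, C3→West 104, C4→West 78, C5→West 60, C6→West 12, C7→West 28, C8→West 72. Service 697; fixed 66; total 763.
{North, South, East, West}: service 368 + fixed 601 = 969
No other subset beats 711.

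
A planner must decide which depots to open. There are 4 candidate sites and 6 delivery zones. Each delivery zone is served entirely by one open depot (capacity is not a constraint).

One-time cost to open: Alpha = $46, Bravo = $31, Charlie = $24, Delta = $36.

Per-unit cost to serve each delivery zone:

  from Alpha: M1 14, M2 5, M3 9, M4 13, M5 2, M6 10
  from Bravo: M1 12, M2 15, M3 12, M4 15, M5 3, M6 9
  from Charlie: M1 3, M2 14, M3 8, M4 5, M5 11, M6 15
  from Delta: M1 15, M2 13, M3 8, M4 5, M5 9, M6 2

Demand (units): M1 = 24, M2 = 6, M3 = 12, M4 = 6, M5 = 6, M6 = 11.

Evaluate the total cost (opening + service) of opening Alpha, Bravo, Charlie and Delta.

Total cost: 399

Each delivery zone is assigned to its cheapest site among the open ones.
{Alpha, Bravo, Charlie, Delta}: M1→Charlie 3·24=72, M2→Alpha 5·6=30, M3→Charlie 8·12=96, M4→Charlie 5·6=30, M5→Alpha 2·6=12, M6→Delta 2·11=22. Service 262; fixed 137; total 399.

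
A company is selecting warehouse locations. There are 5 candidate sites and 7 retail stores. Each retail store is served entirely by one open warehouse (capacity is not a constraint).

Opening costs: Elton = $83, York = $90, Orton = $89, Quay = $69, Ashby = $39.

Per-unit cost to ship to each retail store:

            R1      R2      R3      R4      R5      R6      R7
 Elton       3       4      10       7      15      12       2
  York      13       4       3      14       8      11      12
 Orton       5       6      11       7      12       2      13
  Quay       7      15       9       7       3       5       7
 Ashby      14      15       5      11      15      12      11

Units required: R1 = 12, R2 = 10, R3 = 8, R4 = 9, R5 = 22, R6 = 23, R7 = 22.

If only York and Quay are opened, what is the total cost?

Each retail store is assigned to its cheapest site among the open ones.
{York, Quay}: R1→Quay 7·12=84, R2→York 4·10=40, R3→York 3·8=24, R4→Quay 7·9=63, R5→Quay 3·22=66, R6→Quay 5·23=115, R7→Quay 7·22=154. Service 546; fixed 159; total 705.

Total cost: 705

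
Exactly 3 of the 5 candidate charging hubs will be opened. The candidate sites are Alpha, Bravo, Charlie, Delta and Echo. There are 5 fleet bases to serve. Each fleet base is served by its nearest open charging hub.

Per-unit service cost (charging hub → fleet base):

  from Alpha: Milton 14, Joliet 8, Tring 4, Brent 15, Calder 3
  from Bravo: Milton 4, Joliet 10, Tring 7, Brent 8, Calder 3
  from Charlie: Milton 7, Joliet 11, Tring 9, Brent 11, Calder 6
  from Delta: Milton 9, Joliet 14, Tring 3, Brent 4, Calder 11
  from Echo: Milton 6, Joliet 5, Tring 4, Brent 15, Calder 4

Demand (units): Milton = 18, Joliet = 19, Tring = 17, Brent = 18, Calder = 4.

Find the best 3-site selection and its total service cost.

With exactly 3 open, each fleet base uses its cheapest among the chosen.
{Bravo, Delta, Echo}: Milton→Bravo 4·18=72, Joliet→Echo 5·19=95, Tring→Delta 3·17=51, Brent→Delta 4·18=72, Calder→Bravo 3·4=12. Service cost 302.
{Alpha, Delta, Echo}: service cost 338
{Charlie, Delta, Echo}: service cost 342
Among all 10 size-3 choices, {Bravo, Delta, Echo} is lowest.

Choose Bravo, Delta and Echo; total service cost 302.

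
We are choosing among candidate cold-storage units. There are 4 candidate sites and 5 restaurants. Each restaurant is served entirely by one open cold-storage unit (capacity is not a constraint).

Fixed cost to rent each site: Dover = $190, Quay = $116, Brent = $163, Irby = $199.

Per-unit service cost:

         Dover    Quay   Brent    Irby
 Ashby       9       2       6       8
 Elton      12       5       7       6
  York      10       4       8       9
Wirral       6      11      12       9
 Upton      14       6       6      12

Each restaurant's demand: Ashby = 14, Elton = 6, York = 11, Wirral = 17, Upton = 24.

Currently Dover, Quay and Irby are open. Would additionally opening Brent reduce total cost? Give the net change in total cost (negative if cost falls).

Current service cost with {Dover, Quay, Irby}: 348.
Adding Brent: each restaurant re-picks its cheapest; new service cost 348, saving 0.
Extra fixed cost: 163. Net change = 163 − 0 = 163.
(Totals: 853 → 1016.)

No — net change +163 (cost rises by 163).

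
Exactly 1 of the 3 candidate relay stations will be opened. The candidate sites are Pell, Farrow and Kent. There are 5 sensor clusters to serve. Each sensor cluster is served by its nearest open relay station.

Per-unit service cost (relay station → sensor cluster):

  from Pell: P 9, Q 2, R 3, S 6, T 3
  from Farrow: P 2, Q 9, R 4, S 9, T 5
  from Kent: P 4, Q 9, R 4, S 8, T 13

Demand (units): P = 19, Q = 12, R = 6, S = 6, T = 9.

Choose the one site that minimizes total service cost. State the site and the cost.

Choose Farrow only; total service cost 269.

With exactly 1 open, each sensor cluster uses its cheapest among the chosen.
{Farrow}: P→Farrow 2·19=38, Q→Farrow 9·12=108, R→Farrow 4·6=24, S→Farrow 9·6=54, T→Farrow 5·9=45. Service cost 269.
{Pell}: service cost 276
{Kent}: service cost 373
Among all 3 size-1 choices, {Farrow} is lowest.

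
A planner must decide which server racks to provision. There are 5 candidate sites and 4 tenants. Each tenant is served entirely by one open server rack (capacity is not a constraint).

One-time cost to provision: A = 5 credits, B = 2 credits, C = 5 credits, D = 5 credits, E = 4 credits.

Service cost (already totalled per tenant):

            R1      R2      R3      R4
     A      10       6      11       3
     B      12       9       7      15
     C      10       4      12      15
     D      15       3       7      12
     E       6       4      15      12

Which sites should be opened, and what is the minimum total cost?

Open A, B and E; minimum total cost 31.

For any fixed open set, each tenant goes to its cheapest open site; total = fixed + service.
{A, B, E}: R1→E 6, R2→E 4, R3→B 7, R4→A 3. Service 20; fixed 11; total 31.
{A, B}: R1→A 10, R2→A 6, R3→B 7, R4→A 3. Service 26; fixed 7; total 33.
{A, D}: R1→A 10, R2→D 3, R3→D 7, R4→A 3. Service 23; fixed 10; total 33.
{A, B, C, D, E}: service 19 + fixed 21 = 40
No other subset beats 31.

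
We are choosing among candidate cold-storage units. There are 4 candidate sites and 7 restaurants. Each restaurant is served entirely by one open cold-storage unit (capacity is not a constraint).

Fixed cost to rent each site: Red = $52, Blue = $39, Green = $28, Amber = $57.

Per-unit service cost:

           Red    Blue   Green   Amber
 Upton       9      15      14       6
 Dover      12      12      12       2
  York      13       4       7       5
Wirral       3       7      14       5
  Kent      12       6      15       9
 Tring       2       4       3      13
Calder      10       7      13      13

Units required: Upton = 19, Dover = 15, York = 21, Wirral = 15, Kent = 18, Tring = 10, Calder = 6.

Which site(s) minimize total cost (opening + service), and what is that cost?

Open Blue and Amber; minimum total cost 589.

For any fixed open set, each restaurant goes to its cheapest open site; total = fixed + service.
{Blue, Amber}: Upton→Amber 6·19=114, Dover→Amber 2·15=30, York→Blue 4·21=84, Wirral→Amber 5·15=75, Kent→Blue 6·18=108, Tring→Blue 4·10=40, Calder→Blue 7·6=42. Service 493; fixed 96; total 589.
{Red, Blue, Amber}: service 443 + fixed 148 = 591
{Blue, Green, Amber}: service 483 + fixed 124 = 607
{Red, Blue, Green, Amber}: Upton→Amber 6·19=114, Dover→Amber 2·15=30, York→Blue 4·21=84, Wirral→Red 3·15=45, Kent→Blue 6·18=108, Tring→Red 2·10=20, Calder→Blue 7·6=42. Service 443; fixed 176; total 619.
(All 15 nonempty subsets were checked; Blue and Amber is lowest.)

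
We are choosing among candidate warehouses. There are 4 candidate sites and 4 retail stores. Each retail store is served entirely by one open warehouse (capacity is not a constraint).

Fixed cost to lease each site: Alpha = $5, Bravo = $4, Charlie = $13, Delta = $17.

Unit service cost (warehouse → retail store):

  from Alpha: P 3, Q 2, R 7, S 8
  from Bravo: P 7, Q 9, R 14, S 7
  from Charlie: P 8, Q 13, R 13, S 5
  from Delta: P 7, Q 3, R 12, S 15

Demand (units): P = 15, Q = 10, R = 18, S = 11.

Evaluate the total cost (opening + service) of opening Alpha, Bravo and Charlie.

Each retail store is assigned to its cheapest site among the open ones.
{Alpha, Bravo, Charlie}: P→Alpha 3·15=45, Q→Alpha 2·10=20, R→Alpha 7·18=126, S→Charlie 5·11=55. Service 246; fixed 22; total 268.

Total cost: 268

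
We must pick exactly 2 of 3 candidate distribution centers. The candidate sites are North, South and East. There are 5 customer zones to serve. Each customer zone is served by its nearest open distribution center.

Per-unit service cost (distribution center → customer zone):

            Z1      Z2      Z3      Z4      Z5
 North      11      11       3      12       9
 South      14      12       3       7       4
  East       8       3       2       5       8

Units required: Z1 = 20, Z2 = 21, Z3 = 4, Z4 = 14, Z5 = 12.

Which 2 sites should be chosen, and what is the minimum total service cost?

With exactly 2 open, each customer zone uses its cheapest among the chosen.
{South, East}: Z1→East 8·20=160, Z2→East 3·21=63, Z3→East 2·4=8, Z4→East 5·14=70, Z5→South 4·12=48. Service cost 349.
{North, East}: service cost 397
{North, South}: service cost 609
Among all 3 size-2 choices, {South, East} is lowest.

Choose South and East; total service cost 349.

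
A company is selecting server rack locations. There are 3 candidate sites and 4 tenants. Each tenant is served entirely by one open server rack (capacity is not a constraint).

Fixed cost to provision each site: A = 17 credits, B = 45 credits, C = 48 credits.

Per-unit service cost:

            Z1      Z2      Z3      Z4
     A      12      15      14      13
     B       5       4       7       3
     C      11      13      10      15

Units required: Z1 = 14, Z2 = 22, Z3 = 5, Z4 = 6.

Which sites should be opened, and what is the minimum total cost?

Open B only; minimum total cost 256.

For any fixed open set, each tenant goes to its cheapest open site; total = fixed + service.
{B}: Z1→B 5·14=70, Z2→B 4·22=88, Z3→B 7·5=35, Z4→B 3·6=18. Service 211; fixed 45; total 256.
{A, B}: service 211 + fixed 62 = 273
{B, C}: service 211 + fixed 93 = 304
{A, B, C}: Z1→B 5·14=70, Z2→B 4·22=88, Z3→B 7·5=35, Z4→B 3·6=18. Service 211; fixed 110; total 321.
(All 7 nonempty subsets were checked; B only is lowest.)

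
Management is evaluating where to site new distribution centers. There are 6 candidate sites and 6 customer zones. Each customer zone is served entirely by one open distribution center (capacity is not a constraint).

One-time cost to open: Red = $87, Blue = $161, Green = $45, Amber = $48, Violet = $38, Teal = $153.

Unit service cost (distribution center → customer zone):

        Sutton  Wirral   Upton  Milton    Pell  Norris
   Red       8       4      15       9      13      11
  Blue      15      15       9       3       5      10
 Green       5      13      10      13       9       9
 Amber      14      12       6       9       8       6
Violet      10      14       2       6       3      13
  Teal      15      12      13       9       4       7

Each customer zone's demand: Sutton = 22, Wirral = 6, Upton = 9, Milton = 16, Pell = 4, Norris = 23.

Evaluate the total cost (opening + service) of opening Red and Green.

Total cost: 743

Each customer zone is assigned to its cheapest site among the open ones.
{Red, Green}: Sutton→Green 5·22=110, Wirral→Red 4·6=24, Upton→Green 10·9=90, Milton→Red 9·16=144, Pell→Green 9·4=36, Norris→Green 9·23=207. Service 611; fixed 132; total 743.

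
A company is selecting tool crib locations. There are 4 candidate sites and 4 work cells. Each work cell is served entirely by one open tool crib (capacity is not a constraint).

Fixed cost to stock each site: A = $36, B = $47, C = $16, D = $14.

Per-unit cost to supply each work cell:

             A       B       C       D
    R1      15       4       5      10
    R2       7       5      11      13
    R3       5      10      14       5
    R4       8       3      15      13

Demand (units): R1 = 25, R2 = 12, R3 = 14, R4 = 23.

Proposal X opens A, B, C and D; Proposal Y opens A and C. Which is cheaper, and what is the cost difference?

Proposal X: {A, B, C, D}: R1→B 4·25=100, R2→B 5·12=60, R3→A 5·14=70, R4→B 3·23=69. Service 299; fixed 113; total 412.
Proposal Y: {A, C}: R1→C 5·25=125, R2→A 7·12=84, R3→A 5·14=70, R4→A 8·23=184. Service 463; fixed 52; total 515.
Difference: |412 − 515| = 103.

Proposal X is cheaper by 103.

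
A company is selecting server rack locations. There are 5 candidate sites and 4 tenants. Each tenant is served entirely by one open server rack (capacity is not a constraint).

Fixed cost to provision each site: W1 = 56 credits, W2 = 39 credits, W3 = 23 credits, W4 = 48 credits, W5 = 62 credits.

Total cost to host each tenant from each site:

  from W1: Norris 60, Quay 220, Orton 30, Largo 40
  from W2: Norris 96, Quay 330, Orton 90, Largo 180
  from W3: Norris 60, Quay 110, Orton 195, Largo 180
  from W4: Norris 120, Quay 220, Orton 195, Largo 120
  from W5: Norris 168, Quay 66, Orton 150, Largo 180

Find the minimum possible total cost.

For any fixed open set, each tenant goes to its cheapest open site; total = fixed + service.
{W1, W5}: Norris→W1 60, Quay→W5 66, Orton→W1 30, Largo→W1 40. Service 196; fixed 118; total 314.
{W1, W3}: service 240 + fixed 79 = 319
{W1, W3, W5}: Norris→W1 60, Quay→W5 66, Orton→W1 30, Largo→W1 40. Service 196; fixed 141; total 337.
{W1, W2, W3, W4, W5}: Norris→W1 60, Quay→W5 66, Orton→W1 30, Largo→W1 40. Service 196; fixed 228; total 424.
No other subset beats 314.

Minimum total cost: 314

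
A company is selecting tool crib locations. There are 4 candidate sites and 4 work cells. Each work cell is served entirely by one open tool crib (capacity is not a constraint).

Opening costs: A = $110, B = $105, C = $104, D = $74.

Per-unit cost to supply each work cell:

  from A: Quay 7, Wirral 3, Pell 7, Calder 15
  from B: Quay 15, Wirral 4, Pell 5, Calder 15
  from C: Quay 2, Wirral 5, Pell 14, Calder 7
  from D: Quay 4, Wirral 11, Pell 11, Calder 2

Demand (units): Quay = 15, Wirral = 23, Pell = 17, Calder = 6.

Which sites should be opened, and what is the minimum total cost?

Open B and D; minimum total cost 428.

For any fixed open set, each work cell goes to its cheapest open site; total = fixed + service.
{B, D}: Quay→D 4·15=60, Wirral→B 4·23=92, Pell→B 5·17=85, Calder→D 2·6=12. Service 249; fixed 179; total 428.
{A, D}: Quay→D 4·15=60, Wirral→A 3·23=69, Pell→A 7·17=119, Calder→D 2·6=12. Service 260; fixed 184; total 444.
{B, C}: Quay→C 2·15=30, Wirral→B 4·23=92, Pell→B 5·17=85, Calder→C 7·6=42. Service 249; fixed 209; total 458.
{A, B, C, D}: service 196 + fixed 393 = 589
No other subset beats 428.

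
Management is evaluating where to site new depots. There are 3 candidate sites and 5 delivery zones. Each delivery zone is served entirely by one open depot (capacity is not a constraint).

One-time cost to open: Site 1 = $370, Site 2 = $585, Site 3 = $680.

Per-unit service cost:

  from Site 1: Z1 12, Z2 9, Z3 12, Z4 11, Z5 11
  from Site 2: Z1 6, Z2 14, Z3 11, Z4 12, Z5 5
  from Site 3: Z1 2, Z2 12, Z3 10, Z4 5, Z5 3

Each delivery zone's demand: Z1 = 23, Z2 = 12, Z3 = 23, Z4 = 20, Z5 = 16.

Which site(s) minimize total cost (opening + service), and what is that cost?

For any fixed open set, each delivery zone goes to its cheapest open site; total = fixed + service.
{Site 3}: Z1→Site 3 2·23=46, Z2→Site 3 12·12=144, Z3→Site 3 10·23=230, Z4→Site 3 5·20=100, Z5→Site 3 3·16=48. Service 568; fixed 680; total 1248.
{Site 1}: Z1→Site 1 12·23=276, Z2→Site 1 9·12=108, Z3→Site 1 12·23=276, Z4→Site 1 11·20=220, Z5→Site 1 11·16=176. Service 1056; fixed 370; total 1426.
{Site 2}: service 879 + fixed 585 = 1464
{Site 1, Site 2, Site 3}: service 532 + fixed 1635 = 2167
No other subset beats 1248.

Open Site 3 only; minimum total cost 1248.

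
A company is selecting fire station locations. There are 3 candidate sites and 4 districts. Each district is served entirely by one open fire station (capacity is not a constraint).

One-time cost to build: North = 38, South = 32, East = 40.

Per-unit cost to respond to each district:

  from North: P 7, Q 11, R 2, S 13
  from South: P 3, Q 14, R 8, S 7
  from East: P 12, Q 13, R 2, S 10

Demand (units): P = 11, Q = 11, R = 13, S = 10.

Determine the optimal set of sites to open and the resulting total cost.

For any fixed open set, each district goes to its cheapest open site; total = fixed + service.
{North, South}: P→South 3·11=33, Q→North 11·11=121, R→North 2·13=26, S→South 7·10=70. Service 250; fixed 70; total 320.
{South, East}: service 272 + fixed 72 = 344
{North, South, East}: service 250 + fixed 110 = 360
{South}: service 361 + fixed 32 = 393
No other subset beats 320.

Open North and South; minimum total cost 320.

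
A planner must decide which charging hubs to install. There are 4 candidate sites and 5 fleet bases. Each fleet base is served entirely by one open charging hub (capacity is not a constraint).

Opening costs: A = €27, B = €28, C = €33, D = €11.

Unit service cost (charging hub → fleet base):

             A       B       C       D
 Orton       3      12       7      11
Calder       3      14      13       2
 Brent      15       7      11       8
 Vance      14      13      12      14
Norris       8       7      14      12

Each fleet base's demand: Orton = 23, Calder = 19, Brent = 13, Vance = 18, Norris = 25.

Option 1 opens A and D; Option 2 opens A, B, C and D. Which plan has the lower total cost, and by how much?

Option 2 is cheaper by 13.

Option 1: {A, D}: Orton→A 3·23=69, Calder→D 2·19=38, Brent→D 8·13=104, Vance→A 14·18=252, Norris→A 8·25=200. Service 663; fixed 38; total 701.
Option 2: {A, B, C, D}: Orton→A 3·23=69, Calder→D 2·19=38, Brent→B 7·13=91, Vance→C 12·18=216, Norris→B 7·25=175. Service 589; fixed 99; total 688.
Difference: |701 − 688| = 13.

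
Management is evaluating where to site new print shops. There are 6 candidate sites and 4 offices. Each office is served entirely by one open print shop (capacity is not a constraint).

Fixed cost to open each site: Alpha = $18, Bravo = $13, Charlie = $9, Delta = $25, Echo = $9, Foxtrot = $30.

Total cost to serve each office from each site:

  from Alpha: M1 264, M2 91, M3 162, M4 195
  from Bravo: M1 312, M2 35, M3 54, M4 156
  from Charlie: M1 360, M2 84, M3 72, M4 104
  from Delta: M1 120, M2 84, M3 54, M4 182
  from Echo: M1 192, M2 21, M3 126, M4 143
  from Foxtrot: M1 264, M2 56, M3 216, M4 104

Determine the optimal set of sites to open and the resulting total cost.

Open Charlie, Delta and Echo; minimum total cost 342.

For any fixed open set, each office goes to its cheapest open site; total = fixed + service.
{Charlie, Delta, Echo}: M1→Delta 120, M2→Echo 21, M3→Delta 54, M4→Charlie 104. Service 299; fixed 43; total 342.
{Bravo, Charlie, Delta, Echo}: service 299 + fixed 56 = 355
{Alpha, Charlie, Delta, Echo}: service 299 + fixed 61 = 360
{Alpha, Bravo, Charlie, Delta, Echo, Foxtrot}: M1→Delta 120, M2→Echo 21, M3→Bravo 54, M4→Charlie 104. Service 299; fixed 104; total 403.
No other subset beats 342.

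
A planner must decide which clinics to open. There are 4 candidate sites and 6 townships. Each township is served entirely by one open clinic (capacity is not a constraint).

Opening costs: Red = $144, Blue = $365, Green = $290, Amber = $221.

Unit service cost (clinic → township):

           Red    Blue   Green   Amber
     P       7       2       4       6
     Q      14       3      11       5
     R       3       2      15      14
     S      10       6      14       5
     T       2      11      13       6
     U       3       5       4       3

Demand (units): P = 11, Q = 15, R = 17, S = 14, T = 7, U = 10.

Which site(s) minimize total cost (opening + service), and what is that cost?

For any fixed open set, each township goes to its cheapest open site; total = fixed + service.
{Red}: P→Red 7·11=77, Q→Red 14·15=210, R→Red 3·17=51, S→Red 10·14=140, T→Red 2·7=14, U→Red 3·10=30. Service 522; fixed 144; total 666.
{Red, Amber}: P→Amber 6·11=66, Q→Amber 5·15=75, R→Red 3·17=51, S→Amber 5·14=70, T→Red 2·7=14, U→Red 3·10=30. Service 306; fixed 365; total 671.
{Blue}: P→Blue 2·11=22, Q→Blue 3·15=45, R→Blue 2·17=34, S→Blue 6·14=84, T→Blue 11·7=77, U→Blue 5·10=50. Service 312; fixed 365; total 677.
{Red, Blue, Green, Amber}: service 215 + fixed 1020 = 1235
No other subset beats 666.

Open Red only; minimum total cost 666.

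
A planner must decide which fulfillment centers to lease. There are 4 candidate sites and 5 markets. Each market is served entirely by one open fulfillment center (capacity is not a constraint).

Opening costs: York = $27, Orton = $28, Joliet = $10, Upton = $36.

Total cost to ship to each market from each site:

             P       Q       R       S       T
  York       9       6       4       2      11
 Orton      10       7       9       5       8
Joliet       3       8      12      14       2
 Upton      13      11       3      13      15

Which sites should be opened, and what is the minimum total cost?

For any fixed open set, each market goes to its cheapest open site; total = fixed + service.
{Joliet}: P→Joliet 3, Q→Joliet 8, R→Joliet 12, S→Joliet 14, T→Joliet 2. Service 39; fixed 10; total 49.
{York, Joliet}: service 17 + fixed 37 = 54
{York}: P→York 9, Q→York 6, R→York 4, S→York 2, T→York 11. Service 32; fixed 27; total 59.
{York, Orton, Joliet, Upton}: P→Joliet 3, Q→York 6, R→Upton 3, S→York 2, T→Joliet 2. Service 16; fixed 101; total 117.
(All 15 nonempty subsets were checked; Joliet only is lowest.)

Open Joliet only; minimum total cost 49.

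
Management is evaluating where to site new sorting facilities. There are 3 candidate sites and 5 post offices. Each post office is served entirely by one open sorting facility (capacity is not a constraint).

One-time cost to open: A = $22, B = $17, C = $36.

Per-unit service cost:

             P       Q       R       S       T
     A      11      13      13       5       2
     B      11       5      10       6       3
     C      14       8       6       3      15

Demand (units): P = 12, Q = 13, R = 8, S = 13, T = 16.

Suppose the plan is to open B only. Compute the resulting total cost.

Each post office is assigned to its cheapest site among the open ones.
{B}: P→B 11·12=132, Q→B 5·13=65, R→B 10·8=80, S→B 6·13=78, T→B 3·16=48. Service 403; fixed 17; total 420.

Total cost: 420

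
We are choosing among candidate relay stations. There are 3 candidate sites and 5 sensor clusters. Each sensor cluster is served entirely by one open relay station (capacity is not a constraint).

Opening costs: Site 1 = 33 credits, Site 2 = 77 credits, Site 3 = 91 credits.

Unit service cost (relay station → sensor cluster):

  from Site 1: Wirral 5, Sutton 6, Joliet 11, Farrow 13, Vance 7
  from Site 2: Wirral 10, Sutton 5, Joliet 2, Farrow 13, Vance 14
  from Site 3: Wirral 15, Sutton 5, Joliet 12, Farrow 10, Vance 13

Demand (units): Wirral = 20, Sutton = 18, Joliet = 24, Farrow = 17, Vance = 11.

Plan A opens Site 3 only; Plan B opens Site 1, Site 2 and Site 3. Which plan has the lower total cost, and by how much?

Plan A: {Site 3}: Wirral→Site 3 15·20=300, Sutton→Site 3 5·18=90, Joliet→Site 3 12·24=288, Farrow→Site 3 10·17=170, Vance→Site 3 13·11=143. Service 991; fixed 91; total 1082.
Plan B: {Site 1, Site 2, Site 3}: Wirral→Site 1 5·20=100, Sutton→Site 2 5·18=90, Joliet→Site 2 2·24=48, Farrow→Site 3 10·17=170, Vance→Site 1 7·11=77. Service 485; fixed 201; total 686.
Difference: |1082 − 686| = 396.

Plan B is cheaper by 396.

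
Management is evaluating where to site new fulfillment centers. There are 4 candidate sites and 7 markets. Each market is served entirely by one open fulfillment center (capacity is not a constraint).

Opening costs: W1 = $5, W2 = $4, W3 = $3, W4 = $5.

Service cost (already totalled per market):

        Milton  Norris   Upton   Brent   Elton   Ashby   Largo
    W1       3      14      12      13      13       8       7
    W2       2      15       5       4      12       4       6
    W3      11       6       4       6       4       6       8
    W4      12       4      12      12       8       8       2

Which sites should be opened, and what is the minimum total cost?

Open W2, W3 and W4; minimum total cost 36.

For any fixed open set, each market goes to its cheapest open site; total = fixed + service.
{W2, W3, W4}: Milton→W2 2, Norris→W4 4, Upton→W3 4, Brent→W2 4, Elton→W3 4, Ashby→W2 4, Largo→W4 2. Service 24; fixed 12; total 36.
{W2, W3}: service 30 + fixed 7 = 37
{W2, W4}: service 29 + fixed 9 = 38
{W1, W2, W3, W4}: service 24 + fixed 17 = 41
(All 15 nonempty subsets were checked; W2, W3 and W4 is lowest.)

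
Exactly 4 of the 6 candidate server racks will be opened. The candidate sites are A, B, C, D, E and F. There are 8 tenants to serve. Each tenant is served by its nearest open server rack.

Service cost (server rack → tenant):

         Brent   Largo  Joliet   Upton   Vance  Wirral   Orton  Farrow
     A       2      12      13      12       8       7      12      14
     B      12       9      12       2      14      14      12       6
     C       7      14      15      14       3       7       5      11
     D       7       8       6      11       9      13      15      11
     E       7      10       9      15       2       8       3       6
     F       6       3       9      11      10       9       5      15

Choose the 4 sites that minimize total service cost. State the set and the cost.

Choose A, B, E and F; total service cost 34.

With exactly 4 open, each tenant uses its cheapest among the chosen.
{A, B, E, F}: Brent→A 2, Largo→F 3, Joliet→E 9, Upton→B 2, Vance→E 2, Wirral→A 7, Orton→E 3, Farrow→B 6. Service cost 34.
{A, B, D, E}: service cost 36
{B, D, E, F}: service cost 36
Among all 15 size-4 choices, {A, B, E, F} is lowest.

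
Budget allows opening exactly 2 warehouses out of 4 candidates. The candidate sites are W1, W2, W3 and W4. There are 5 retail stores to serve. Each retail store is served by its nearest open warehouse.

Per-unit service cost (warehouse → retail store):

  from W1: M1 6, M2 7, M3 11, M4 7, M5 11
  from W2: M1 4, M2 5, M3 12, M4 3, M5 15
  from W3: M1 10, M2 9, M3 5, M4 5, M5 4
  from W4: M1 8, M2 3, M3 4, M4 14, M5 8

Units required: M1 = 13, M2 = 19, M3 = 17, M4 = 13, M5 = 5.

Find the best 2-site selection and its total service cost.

With exactly 2 open, each retail store uses its cheapest among the chosen.
{W2, W4}: M1→W2 4·13=52, M2→W4 3·19=57, M3→W4 4·17=68, M4→W2 3·13=39, M5→W4 8·5=40. Service cost 256.
{W2, W3}: service cost 291
{W3, W4}: service cost 314
Among all 6 size-2 choices, {W2, W4} is lowest.

Choose W2 and W4; total service cost 256.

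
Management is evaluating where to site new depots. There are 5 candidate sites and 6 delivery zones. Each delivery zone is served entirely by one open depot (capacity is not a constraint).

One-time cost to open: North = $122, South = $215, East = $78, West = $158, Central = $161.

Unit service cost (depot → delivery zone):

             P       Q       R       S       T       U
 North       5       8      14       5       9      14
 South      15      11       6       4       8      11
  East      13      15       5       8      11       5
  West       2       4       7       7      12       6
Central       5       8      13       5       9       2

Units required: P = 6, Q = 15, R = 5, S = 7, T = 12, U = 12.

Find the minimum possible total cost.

Minimum total cost: 530

For any fixed open set, each delivery zone goes to its cheapest open site; total = fixed + service.
{West}: P→West 2·6=12, Q→West 4·15=60, R→West 7·5=35, S→West 7·7=49, T→West 12·12=144, U→West 6·12=72. Service 372; fixed 158; total 530.
{Central}: service 382 + fixed 161 = 543
{East, West}: service 338 + fixed 236 = 574
{North, South, East, West, Central}: P→West 2·6=12, Q→West 4·15=60, R→East 5·5=25, S→South 4·7=28, T→South 8·12=96, U→Central 2·12=24. Service 245; fixed 734; total 979.
No other subset beats 530.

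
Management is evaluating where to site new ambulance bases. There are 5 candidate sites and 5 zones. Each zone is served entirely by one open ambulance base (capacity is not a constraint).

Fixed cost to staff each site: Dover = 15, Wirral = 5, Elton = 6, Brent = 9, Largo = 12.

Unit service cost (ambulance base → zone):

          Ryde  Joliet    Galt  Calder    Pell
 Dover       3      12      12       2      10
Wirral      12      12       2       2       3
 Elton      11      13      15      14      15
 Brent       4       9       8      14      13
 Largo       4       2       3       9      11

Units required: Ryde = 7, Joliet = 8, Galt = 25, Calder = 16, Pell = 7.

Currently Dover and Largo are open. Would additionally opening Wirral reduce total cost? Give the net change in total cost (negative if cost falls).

Yes — net change −69 (cost falls by 69).

Current service cost with {Dover, Largo}: 214.
Adding Wirral: each zone re-picks its cheapest; new service cost 140, saving 74.
Extra fixed cost: 5. Net change = 5 − 74 = -69.
(Totals: 241 → 172.)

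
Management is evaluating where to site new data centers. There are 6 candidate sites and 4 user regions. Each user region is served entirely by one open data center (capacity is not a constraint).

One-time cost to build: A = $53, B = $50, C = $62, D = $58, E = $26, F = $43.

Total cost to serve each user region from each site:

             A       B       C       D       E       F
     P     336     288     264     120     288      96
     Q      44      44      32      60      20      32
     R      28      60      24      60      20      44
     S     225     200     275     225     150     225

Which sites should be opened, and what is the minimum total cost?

For any fixed open set, each user region goes to its cheapest open site; total = fixed + service.
{E, F}: P→F 96, Q→E 20, R→E 20, S→E 150. Service 286; fixed 69; total 355.
{D, E}: P→D 120, Q→E 20, R→E 20, S→E 150. Service 310; fixed 84; total 394.
{B, E, F}: service 286 + fixed 119 = 405
{A, B, C, D, E, F}: P→F 96, Q→E 20, R→E 20, S→E 150. Service 286; fixed 292; total 578.
No other subset beats 355.

Open E and F; minimum total cost 355.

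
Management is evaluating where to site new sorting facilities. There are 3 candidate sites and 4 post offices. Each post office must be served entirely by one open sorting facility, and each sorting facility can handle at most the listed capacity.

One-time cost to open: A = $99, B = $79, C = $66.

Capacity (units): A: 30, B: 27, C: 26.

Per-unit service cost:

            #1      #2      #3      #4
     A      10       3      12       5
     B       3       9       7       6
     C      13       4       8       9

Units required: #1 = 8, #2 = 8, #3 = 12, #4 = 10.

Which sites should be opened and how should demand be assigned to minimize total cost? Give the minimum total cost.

Open {B, C}: #1→B 3·8=24, #2→C 4·8=32, #3→C 8·12=96, #4→B 6·10=60.
Loads: B carries 18/27, C carries 20/26. Service 212; fixed 145; total 357.
Next best feasible plan costs 360.

Minimum total cost: 357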